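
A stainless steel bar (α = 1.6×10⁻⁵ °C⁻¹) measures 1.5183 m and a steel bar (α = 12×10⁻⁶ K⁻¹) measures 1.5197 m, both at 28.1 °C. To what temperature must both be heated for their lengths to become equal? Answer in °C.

T = 259.3 °C

L₁(1 + α₁ΔT) = L₂(1 + α₂ΔT) ⇒ ΔT = (L₂ − L₁)/(α₁L₁ − α₂L₂)
L₂ − L₁ = 1.5197 − 1.5183 = 1.40×10⁻³ m
α₁L₁ − α₂L₂ = 1.6×10⁻⁵×1.5183 − 12×10⁻⁶×1.5197 = 6.0564×10⁻⁶ m/K
ΔT = 1.40×10⁻³ / 6.0564×10⁻⁶ = 231.160 K
T = 28.1 + 231.160 = 259.260 °C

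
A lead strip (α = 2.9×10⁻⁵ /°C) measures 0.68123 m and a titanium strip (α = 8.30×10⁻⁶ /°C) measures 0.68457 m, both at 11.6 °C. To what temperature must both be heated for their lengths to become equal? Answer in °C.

T = 248.9 °C

L₁(1 + α₁ΔT) = L₂(1 + α₂ΔT) ⇒ ΔT = (L₂ − L₁)/(α₁L₁ − α₂L₂)
L₂ − L₁ = 0.68457 − 0.68123 = 3.34×10⁻³ m
α₁L₁ − α₂L₂ = 2.9×10⁻⁵×0.68123 − 8.30×10⁻⁶×0.68457 = 1.4073739×10⁻⁵ m/K
ΔT = 3.34×10⁻³ / 1.4073739×10⁻⁵ = 237.321 K
T = 11.6 + 237.321 = 248.921 °C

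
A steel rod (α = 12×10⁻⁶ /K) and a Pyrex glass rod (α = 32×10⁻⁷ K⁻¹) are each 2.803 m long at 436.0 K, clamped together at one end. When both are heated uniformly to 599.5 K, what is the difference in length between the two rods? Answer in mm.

4.03 mm

ΔT = 163.5 K
steel: ΔL = 12×10⁻⁶ × 2.803 m × 163.5 = 5.4995×10⁻³ m = 5.4995 mm
Pyrex glass: ΔL = 32×10⁻⁷ × 2.803 m × 163.5 = 1.4665×10⁻³ m = 1.4665 mm
difference = 5.4995 − 1.4665 = 4.0330 mm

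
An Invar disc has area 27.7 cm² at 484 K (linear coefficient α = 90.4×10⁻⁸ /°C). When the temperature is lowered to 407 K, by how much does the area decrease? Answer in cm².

ΔA = 0.00386 cm²

Area coefficient ≈ 2α; |ΔT| = 77 K
ΔA = 2αA₀ΔT = 2(90.4×10⁻⁸)(27.7)(77) = 3.86×10⁻³ cm²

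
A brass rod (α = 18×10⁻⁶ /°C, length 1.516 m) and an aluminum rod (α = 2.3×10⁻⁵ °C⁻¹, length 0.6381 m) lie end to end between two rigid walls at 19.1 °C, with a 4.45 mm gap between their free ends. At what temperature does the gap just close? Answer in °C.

Gap closes when ΔL₁ + ΔL₂ = 4.45 mm = 4.45×10⁻³ m
(α₁L₁ + α₂L₂)ΔT = g
α₁L₁ + α₂L₂ = 18×10⁻⁶×1.516 + 2.3×10⁻⁵×0.6381 = 4.19643×10⁻⁵ m/K
ΔT = 4.45×10⁻³ / 4.19643×10⁻⁵ = 106.04 K
T = 19.1 + 106.04 = 125.14 °C

T = 125 °C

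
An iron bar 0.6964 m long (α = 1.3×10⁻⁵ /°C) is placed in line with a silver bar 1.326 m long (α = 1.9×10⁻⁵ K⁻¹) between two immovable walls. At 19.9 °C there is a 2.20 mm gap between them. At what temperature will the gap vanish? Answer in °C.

Gap closes when ΔL₁ + ΔL₂ = 2.20 mm = 2.20×10⁻³ m
(α₁L₁ + α₂L₂)ΔT = g
α₁L₁ + α₂L₂ = 1.3×10⁻⁵×0.6964 + 1.9×10⁻⁵×1.326 = 3.42472×10⁻⁵ m/K
ΔT = 2.20×10⁻³ / 3.42472×10⁻⁵ = 64.239 K
T = 19.9 + 64.239 = 84.139 °C

T = 84.1 °C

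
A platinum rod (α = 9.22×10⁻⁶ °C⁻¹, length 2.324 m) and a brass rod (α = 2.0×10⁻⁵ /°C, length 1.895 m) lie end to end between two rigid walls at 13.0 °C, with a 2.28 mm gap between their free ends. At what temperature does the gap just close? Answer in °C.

T = 51.4 °C

α₁L₁ = 2.142728×10⁻⁵ m/K, α₂L₂ = 3.790×10⁻⁵ m/K → total 5.932728×10⁻⁵ m/K
ΔT = g/(α₁L₁+α₂L₂) = 2.28×10⁻³ / 5.932728×10⁻⁵ = 38.431 K
T = 13.0 + 38.431 = 51.431 °C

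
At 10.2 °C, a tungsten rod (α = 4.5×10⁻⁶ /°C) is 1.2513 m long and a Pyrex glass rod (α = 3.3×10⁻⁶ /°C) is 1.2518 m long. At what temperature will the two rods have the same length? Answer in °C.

T = 343.6 °C

L₁(1 + α₁ΔT) = L₂(1 + α₂ΔT) ⇒ ΔT = (L₂ − L₁)/(α₁L₁ − α₂L₂)
L₂ − L₁ = 1.2518 − 1.2513 = 5.00×10⁻⁴ m
α₁L₁ − α₂L₂ = 4.5×10⁻⁶×1.2513 − 3.3×10⁻⁶×1.2518 = 1.49991×10⁻⁶ m/K
ΔT = 5.00×10⁻⁴ / 1.49991×10⁻⁶ = 333.353 K
T = 10.2 + 333.353 = 343.553 °C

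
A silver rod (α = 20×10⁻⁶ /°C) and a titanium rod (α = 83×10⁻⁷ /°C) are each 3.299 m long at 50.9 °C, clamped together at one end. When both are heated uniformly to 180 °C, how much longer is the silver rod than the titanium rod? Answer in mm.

4.98 mm

ΔT = 129.1 K
silver: ΔL = 20×10⁻⁶ × 3.299 m × 129.1 = 8.5180×10⁻³ m = 8.5180 mm
titanium: ΔL = 83×10⁻⁷ × 3.299 m × 129.1 = 3.5350×10⁻³ m = 3.5350 mm
difference = 8.5180 − 3.5350 = 4.983 mm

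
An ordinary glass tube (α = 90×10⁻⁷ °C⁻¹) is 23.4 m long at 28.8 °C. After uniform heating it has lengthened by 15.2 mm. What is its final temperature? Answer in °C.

T = 101 °C

ΔL = αL₀ΔT ⇒ ΔT = ΔL / (αL₀)
ΔT = 15.2×10⁻³ m / (90×10⁻⁷ × 23.4 m) = 72.17 K
T = 28.8 + 72.17 = 100.97 °C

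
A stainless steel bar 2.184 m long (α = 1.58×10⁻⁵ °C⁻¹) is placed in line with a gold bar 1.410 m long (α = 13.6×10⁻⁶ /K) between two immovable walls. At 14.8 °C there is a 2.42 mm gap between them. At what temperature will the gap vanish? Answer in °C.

T = 59.9 °C

Gap closes when ΔL₁ + ΔL₂ = 2.42 mm = 2.42×10⁻³ m
(α₁L₁ + α₂L₂)ΔT = g
α₁L₁ + α₂L₂ = 1.58×10⁻⁵×2.184 + 13.6×10⁻⁶×1.410 = 5.36832×10⁻⁵ m/K
ΔT = 2.42×10⁻³ / 5.36832×10⁻⁵ = 45.079 K
T = 14.8 + 45.079 = 59.879 °C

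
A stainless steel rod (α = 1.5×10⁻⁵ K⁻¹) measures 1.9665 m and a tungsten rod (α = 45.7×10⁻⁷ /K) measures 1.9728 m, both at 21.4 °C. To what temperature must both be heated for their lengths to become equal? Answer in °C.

T = 329.0 °C

Equal length when α₁L₁ΔT − α₂L₂ΔT = L₂ − L₁ = 6.30×10⁻³ m
α₁L₁ = 2.94975×10⁻⁵, α₂L₂ = 9.015696×10⁻⁶ → Δ(αL) = 2.0481804×10⁻⁵ m/K
ΔT = 6.30×10⁻³ / 2.0481804×10⁻⁵ = 307.590 K, so T = 21.4 + 307.590 = 328.990 °C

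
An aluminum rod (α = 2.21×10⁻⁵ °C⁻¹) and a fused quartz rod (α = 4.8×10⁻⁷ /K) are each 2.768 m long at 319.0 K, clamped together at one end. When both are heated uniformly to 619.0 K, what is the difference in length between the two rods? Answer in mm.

ΔT = 300.0 K
aluminum: ΔL = 2.21×10⁻⁵ × 2.768 m × 300.0 = 1.8352×10⁻² m = 18.352 mm
fused quartz: ΔL = 4.8×10⁻⁷ × 2.768 m × 300.0 = 3.9859×10⁻⁴ m = 0.39859 mm
difference = 18.352 − 0.39859 = 17.95341 mm

18.0 mm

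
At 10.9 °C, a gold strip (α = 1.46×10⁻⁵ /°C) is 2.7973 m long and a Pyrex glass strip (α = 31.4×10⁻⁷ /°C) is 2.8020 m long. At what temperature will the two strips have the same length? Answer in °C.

T = 157.6 °C

Equal length when α₁L₁ΔT − α₂L₂ΔT = L₂ − L₁ = 4.70×10⁻³ m
α₁L₁ = 4.084058×10⁻⁵, α₂L₂ = 8.79828×10⁻⁶ → Δ(αL) = 3.20423×10⁻⁵ m/K
ΔT = 4.70×10⁻³ / 3.20423×10⁻⁵ = 146.681 K, so T = 10.9 + 146.681 = 157.581 °C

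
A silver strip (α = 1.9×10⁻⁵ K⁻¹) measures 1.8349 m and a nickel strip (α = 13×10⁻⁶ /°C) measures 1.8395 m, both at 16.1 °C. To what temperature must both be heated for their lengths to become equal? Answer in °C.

T = 436.2 °C

Equal length when α₁L₁ΔT − α₂L₂ΔT = L₂ − L₁ = 4.60×10⁻³ m
α₁L₁ = 3.48631×10⁻⁵, α₂L₂ = 2.39135×10⁻⁵ → Δ(αL) = 1.09496×10⁻⁵ m/K
ΔT = 4.60×10⁻³ / 1.09496×10⁻⁵ = 420.107 K, so T = 16.1 + 420.107 = 436.207 °C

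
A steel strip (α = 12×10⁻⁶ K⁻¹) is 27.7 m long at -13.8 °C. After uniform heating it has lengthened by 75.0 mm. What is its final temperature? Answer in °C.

ΔL = αL₀ΔT ⇒ ΔT = ΔL / (αL₀)
ΔT = 75.0×10⁻³ m / (12×10⁻⁶ × 27.7 m) = 225.63 K
T = -13.8 + 225.63 = 211.83 °C

T = 212 °C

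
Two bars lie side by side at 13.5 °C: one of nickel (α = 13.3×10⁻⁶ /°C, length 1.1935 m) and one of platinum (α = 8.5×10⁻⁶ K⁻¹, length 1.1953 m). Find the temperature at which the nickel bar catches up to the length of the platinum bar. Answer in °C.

T = 328.5 °C

Equal length when α₁L₁ΔT − α₂L₂ΔT = L₂ − L₁ = 1.80×10⁻³ m
α₁L₁ = 1.587355×10⁻⁵, α₂L₂ = 1.016005×10⁻⁵ → Δ(αL) = 5.7135×10⁻⁶ m/K
ΔT = 1.80×10⁻³ / 5.7135×10⁻⁶ = 315.043 K, so T = 13.5 + 315.043 = 328.543 °C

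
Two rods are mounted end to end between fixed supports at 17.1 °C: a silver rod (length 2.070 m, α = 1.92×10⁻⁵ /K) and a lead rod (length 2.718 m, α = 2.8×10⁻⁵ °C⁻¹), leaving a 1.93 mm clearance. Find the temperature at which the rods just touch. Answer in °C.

α₁L₁ = 3.9744×10⁻⁵ m/K, α₂L₂ = 7.6104×10⁻⁵ m/K → total 1.15848×10⁻⁴ m/K
ΔT = g/(α₁L₁+α₂L₂) = 1.93×10⁻³ / 1.15848×10⁻⁴ = 16.660 K
T = 17.1 + 16.660 = 33.760 °C

T = 33.8 °C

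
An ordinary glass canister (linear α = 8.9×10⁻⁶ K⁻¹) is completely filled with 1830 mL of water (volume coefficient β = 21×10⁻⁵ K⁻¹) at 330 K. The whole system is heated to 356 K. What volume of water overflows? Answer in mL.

The canister also expands: β_container ≈ 3α = 2.67×10⁻⁵ /K
Net overflow = V₀(β_liq − 3α_cont)ΔT
β − 3α = 2.10×10⁻⁴ − 2.67×10⁻⁵ = 1.833×10⁻⁴ /K; ΔT = 26 K
ΔV = 1830 × 1.833×10⁻⁴ × 26 = 8.72 mL

8.72 mL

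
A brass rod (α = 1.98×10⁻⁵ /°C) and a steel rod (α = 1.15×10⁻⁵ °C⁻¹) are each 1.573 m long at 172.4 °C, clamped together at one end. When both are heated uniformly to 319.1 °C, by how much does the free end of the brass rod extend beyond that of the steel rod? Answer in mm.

ΔT = 146.7 K
brass: ΔL = 1.98×10⁻⁵ × 1.573 m × 146.7 = 4.5690×10⁻³ m = 4.5690 mm
steel: ΔL = 1.15×10⁻⁵ × 1.573 m × 146.7 = 2.6537×10⁻³ m = 2.6537 mm
difference = 4.5690 − 2.6537 = 1.9153 mm

1.92 mm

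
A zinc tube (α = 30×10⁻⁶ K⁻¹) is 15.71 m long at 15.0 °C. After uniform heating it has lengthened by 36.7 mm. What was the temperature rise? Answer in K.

ΔT = 77.9 K

ΔL = αL₀ΔT ⇒ ΔT = ΔL / (αL₀)
ΔT = 36.7×10⁻³ m / (30×10⁻⁶ × 15.71 m) = 77.870 K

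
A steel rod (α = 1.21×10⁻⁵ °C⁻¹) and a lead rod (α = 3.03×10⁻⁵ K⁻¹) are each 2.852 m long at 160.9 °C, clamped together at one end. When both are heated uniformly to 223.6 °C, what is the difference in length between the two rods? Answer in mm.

ΔT = 62.7 K
steel: ΔL = 1.21×10⁻⁵ × 2.852 m × 62.7 = 2.1637×10⁻³ m = 2.1637 mm
lead: ΔL = 3.03×10⁻⁵ × 2.852 m × 62.7 = 5.4183×10⁻³ m = 5.4183 mm
difference = 5.4183 − 2.1637 = 3.2546 mm

3.25 mm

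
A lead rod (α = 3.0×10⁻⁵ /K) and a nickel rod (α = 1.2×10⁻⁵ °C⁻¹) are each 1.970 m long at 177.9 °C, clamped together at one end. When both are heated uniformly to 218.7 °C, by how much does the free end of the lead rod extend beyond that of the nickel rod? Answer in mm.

ΔT = 40.8 K
lead: ΔL = 3.0×10⁻⁵ × 1.970 m × 40.8 = 2.4113×10⁻³ m = 2.4113 mm
nickel: ΔL = 1.2×10⁻⁵ × 1.970 m × 40.8 = 9.6451×10⁻⁴ m = 0.96451 mm
difference = 2.4113 − 0.96451 = 1.44679 mm

1.45 mm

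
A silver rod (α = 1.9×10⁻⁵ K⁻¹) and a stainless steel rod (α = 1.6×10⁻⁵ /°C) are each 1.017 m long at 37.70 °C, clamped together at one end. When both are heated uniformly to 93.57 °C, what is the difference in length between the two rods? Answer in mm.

0.170 mm

ΔT = 55.87 K
silver: ΔL = 1.9×10⁻⁵ × 1.017 m × 55.87 = 1.0796×10⁻³ m = 1.0796 mm
stainless steel: ΔL = 1.6×10⁻⁵ × 1.017 m × 55.87 = 9.0912×10⁻⁴ m = 0.90912 mm
difference = 1.0796 − 0.90912 = 0.17048 mm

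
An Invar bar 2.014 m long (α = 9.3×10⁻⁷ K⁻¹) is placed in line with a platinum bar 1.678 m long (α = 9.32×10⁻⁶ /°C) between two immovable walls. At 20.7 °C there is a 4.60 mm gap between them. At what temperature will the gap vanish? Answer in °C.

Gap closes when ΔL₁ + ΔL₂ = 4.60 mm = 4.60×10⁻³ m
(α₁L₁ + α₂L₂)ΔT = g
α₁L₁ + α₂L₂ = 9.3×10⁻⁷×2.014 + 9.32×10⁻⁶×1.678 = 1.751198×10⁻⁵ m/K
ΔT = 4.60×10⁻³ / 1.751198×10⁻⁵ = 262.68 K
T = 20.7 + 262.68 = 283.38 °C

T = 283 °C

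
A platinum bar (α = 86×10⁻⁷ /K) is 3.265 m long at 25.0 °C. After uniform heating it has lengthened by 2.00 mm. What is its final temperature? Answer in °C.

T = 96.2 °C

ΔL = αL₀ΔT ⇒ ΔT = ΔL / (αL₀)
ΔT = 2.00×10⁻³ m / (86×10⁻⁷ × 3.265 m) = 71.228 K
T = 25.0 + 71.228 = 96.228 °C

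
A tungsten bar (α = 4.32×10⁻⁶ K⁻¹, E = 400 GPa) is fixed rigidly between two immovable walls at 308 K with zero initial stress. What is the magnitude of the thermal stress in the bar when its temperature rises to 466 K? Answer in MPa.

σ = 273 MPa

Fully constrained: the free strain ε = αΔT is blocked, so σ = Eε = EαΔT.
|ΔT| = 158 K
σ = 400×10⁹ × 4.32×10⁻⁶ × 158 = 2.73×10⁸ Pa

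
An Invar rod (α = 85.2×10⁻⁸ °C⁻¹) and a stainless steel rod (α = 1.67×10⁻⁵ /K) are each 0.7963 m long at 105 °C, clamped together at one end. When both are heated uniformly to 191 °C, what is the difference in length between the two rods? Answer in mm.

ΔT = 86 K
Invar: ΔL = 85.2×10⁻⁸ × 0.7963 m × 86 = 5.8346×10⁻⁵ m = 0.058346 mm
stainless steel: ΔL = 1.67×10⁻⁵ × 0.7963 m × 86 = 1.1436×10⁻³ m = 1.1436 mm
difference = 1.1436 − 0.058346 = 1.085254 mm

1.09 mm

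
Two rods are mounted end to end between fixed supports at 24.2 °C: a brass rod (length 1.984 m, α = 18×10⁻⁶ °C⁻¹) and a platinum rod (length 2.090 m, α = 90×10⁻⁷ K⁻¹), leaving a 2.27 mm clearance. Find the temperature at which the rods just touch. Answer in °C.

T = 65.8 °C

α₁L₁ = 3.5712×10⁻⁵ m/K, α₂L₂ = 1.881×10⁻⁵ m/K → total 5.4522×10⁻⁵ m/K
ΔT = g/(α₁L₁+α₂L₂) = 2.27×10⁻³ / 5.4522×10⁻⁵ = 41.635 K
T = 24.2 + 41.635 = 65.835 °C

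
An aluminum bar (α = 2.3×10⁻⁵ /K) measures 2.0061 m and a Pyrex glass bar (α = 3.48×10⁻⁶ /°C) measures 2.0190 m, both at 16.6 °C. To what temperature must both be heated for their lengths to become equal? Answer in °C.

T = 346.4 °C

L₁(1 + α₁ΔT) = L₂(1 + α₂ΔT) ⇒ ΔT = (L₂ − L₁)/(α₁L₁ − α₂L₂)
L₂ − L₁ = 2.0190 − 2.0061 = 1.29×10⁻² m
α₁L₁ − α₂L₂ = 2.3×10⁻⁵×2.0061 − 3.48×10⁻⁶×2.0190 = 3.911418×10⁻⁵ m/K
ΔT = 1.29×10⁻² / 3.911418×10⁻⁵ = 329.804 K
T = 16.6 + 329.804 = 346.404 °C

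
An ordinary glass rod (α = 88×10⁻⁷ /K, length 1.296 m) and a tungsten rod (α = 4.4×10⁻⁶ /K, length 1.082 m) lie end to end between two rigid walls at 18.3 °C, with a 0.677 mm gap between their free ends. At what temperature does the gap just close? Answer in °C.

α₁L₁ = 1.14048×10⁻⁵ m/K, α₂L₂ = 4.7608×10⁻⁶ m/K → total 1.61656×10⁻⁵ m/K
ΔT = g/(α₁L₁+α₂L₂) = 6.77×10⁻⁴ / 1.61656×10⁻⁵ = 41.879 K
T = 18.3 + 41.879 = 60.179 °C

T = 60.2 °C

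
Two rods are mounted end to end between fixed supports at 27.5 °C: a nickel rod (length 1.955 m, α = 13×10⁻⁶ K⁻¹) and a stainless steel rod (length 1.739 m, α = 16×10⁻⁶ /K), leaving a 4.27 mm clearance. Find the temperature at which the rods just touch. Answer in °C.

α₁L₁ = 2.5415×10⁻⁵ m/K, α₂L₂ = 2.7824×10⁻⁵ m/K → total 5.3239×10⁻⁵ m/K
ΔT = g/(α₁L₁+α₂L₂) = 4.27×10⁻³ / 5.3239×10⁻⁵ = 80.20 K
T = 27.5 + 80.20 = 107.70 °C

T = 108 °C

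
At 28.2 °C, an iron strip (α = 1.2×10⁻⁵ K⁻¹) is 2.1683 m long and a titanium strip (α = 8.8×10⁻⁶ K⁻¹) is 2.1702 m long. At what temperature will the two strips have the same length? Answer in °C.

L₁(1 + α₁ΔT) = L₂(1 + α₂ΔT) ⇒ ΔT = (L₂ − L₁)/(α₁L₁ − α₂L₂)
L₂ − L₁ = 2.1702 − 2.1683 = 1.90×10⁻³ m
α₁L₁ − α₂L₂ = 1.2×10⁻⁵×2.1683 − 8.8×10⁻⁶×2.1702 = 6.92184×10⁻⁶ m/K
ΔT = 1.90×10⁻³ / 6.92184×10⁻⁶ = 274.493 K
T = 28.2 + 274.493 = 302.693 °C

T = 302.7 °C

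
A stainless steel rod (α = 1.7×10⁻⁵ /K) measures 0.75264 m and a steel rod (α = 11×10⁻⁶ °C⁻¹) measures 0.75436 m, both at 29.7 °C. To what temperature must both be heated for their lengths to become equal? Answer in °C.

T = 412.2 °C

L₁(1 + α₁ΔT) = L₂(1 + α₂ΔT) ⇒ ΔT = (L₂ − L₁)/(α₁L₁ − α₂L₂)
L₂ − L₁ = 0.75436 − 0.75264 = 1.72×10⁻³ m
α₁L₁ − α₂L₂ = 1.7×10⁻⁵×0.75264 − 11×10⁻⁶×0.75436 = 4.49692×10⁻⁶ m/K
ΔT = 1.72×10⁻³ / 4.49692×10⁻⁶ = 382.484 K
T = 29.7 + 382.484 = 412.184 °C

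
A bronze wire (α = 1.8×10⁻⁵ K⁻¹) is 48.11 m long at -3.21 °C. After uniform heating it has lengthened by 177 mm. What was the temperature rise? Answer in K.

ΔL = αL₀ΔT ⇒ ΔT = ΔL / (αL₀)
ΔT = 177×10⁻³ m / (1.8×10⁻⁵ × 48.11 m) = 204.39 K

ΔT = 204 K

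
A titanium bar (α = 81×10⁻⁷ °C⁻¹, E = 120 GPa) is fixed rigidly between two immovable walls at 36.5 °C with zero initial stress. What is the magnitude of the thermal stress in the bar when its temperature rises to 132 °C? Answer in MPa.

σ = 92.8 MPa

Fully constrained: the free strain ε = αΔT is blocked, so σ = Eε = EαΔT.
|ΔT| = 95.5 K
σ = 120×10⁹ × 81×10⁻⁷ × 95.5 = 9.28×10⁷ Pa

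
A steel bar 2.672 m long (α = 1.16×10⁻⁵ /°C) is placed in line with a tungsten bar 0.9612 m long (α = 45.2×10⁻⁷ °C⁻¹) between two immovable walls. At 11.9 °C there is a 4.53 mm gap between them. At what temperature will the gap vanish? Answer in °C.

α₁L₁ = 3.09952×10⁻⁵ m/K, α₂L₂ = 4.344624×10⁻⁶ m/K → total 3.5339824×10⁻⁵ m/K
ΔT = g/(α₁L₁+α₂L₂) = 4.53×10⁻³ / 3.5339824×10⁻⁵ = 128.18 K
T = 11.9 + 128.18 = 140.08 °C

T = 140 °C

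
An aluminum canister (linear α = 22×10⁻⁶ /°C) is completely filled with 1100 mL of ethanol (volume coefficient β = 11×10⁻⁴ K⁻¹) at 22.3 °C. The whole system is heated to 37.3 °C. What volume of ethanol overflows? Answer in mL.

17.1 mL

The canister also expands: β_container ≈ 3α = 6.6×10⁻⁵ /K
Net overflow = V₀(β_liq − 3α_cont)ΔT
β − 3α = 1.10×10⁻³ − 6.6×10⁻⁵ = 1.034×10⁻³ /K; ΔT = 15.0 K
ΔV = 1100 × 1.034×10⁻³ × 15.0 = 17.1 mL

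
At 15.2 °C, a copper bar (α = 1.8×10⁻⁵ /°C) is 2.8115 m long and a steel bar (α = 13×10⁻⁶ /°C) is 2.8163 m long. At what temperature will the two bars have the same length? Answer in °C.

T = 358.2 °C

L₁(1 + α₁ΔT) = L₂(1 + α₂ΔT) ⇒ ΔT = (L₂ − L₁)/(α₁L₁ − α₂L₂)
L₂ − L₁ = 2.8163 − 2.8115 = 4.80×10⁻³ m
α₁L₁ − α₂L₂ = 1.8×10⁻⁵×2.8115 − 13×10⁻⁶×2.8163 = 1.39951×10⁻⁵ m/K
ΔT = 4.80×10⁻³ / 1.39951×10⁻⁵ = 342.977 K
T = 15.2 + 342.977 = 358.177 °C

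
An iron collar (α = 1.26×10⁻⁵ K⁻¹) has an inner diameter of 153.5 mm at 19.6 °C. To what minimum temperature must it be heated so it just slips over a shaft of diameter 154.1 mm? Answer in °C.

Required Δd = 154.1 − 153.5 = 0.6 mm
Δd = αd₀ΔT ⇒ ΔT = Δd/(αd₀) = 0.6 / (1.26×10⁻⁵ × 153.5) = 310.22 K
T_min = 19.6 + 310.22 = 329.82 °C

T = 330 °C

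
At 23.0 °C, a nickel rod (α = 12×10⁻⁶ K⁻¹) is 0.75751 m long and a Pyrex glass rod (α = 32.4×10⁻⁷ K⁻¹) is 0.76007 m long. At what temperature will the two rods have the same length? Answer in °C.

L₁(1 + α₁ΔT) = L₂(1 + α₂ΔT) ⇒ ΔT = (L₂ − L₁)/(α₁L₁ − α₂L₂)
L₂ − L₁ = 0.76007 − 0.75751 = 2.56×10⁻³ m
α₁L₁ − α₂L₂ = 12×10⁻⁶×0.75751 − 32.4×10⁻⁷×0.76007 = 6.6274932×10⁻⁶ m/K
ΔT = 2.56×10⁻³ / 6.6274932×10⁻⁶ = 386.270 K
T = 23.0 + 386.270 = 409.270 °C

T = 409.3 °C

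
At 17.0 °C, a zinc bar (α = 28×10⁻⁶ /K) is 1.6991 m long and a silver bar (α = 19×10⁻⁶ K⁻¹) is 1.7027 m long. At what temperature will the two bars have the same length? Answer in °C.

T = 253.5 °C

Equal length when α₁L₁ΔT − α₂L₂ΔT = L₂ − L₁ = 3.60×10⁻³ m
α₁L₁ = 4.75748×10⁻⁵, α₂L₂ = 3.23513×10⁻⁵ → Δ(αL) = 1.52235×10⁻⁵ m/K
ΔT = 3.60×10⁻³ / 1.52235×10⁻⁵ = 236.477 K, so T = 17.0 + 236.477 = 253.477 °C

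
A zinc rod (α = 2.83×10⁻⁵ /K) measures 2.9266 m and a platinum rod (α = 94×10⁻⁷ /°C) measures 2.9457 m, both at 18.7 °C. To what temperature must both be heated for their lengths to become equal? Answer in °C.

T = 365.1 °C

Equal length when α₁L₁ΔT − α₂L₂ΔT = L₂ − L₁ = 1.91×10⁻² m
α₁L₁ = 8.282278×10⁻⁵, α₂L₂ = 2.768958×10⁻⁵ → Δ(αL) = 5.51332×10⁻⁵ m/K
ΔT = 1.91×10⁻² / 5.51332×10⁻⁵ = 346.434 K, so T = 18.7 + 346.434 = 365.134 °C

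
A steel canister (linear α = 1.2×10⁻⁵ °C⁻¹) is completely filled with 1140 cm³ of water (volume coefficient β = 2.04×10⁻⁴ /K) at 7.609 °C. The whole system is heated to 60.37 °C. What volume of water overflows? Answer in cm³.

10.1 cm³

The canister also expands: β_container ≈ 3α = 3.6×10⁻⁵ /K
Net overflow = V₀(β_liq − 3α_cont)ΔT
β − 3α = 2.04×10⁻⁴ − 3.6×10⁻⁵ = 1.68×10⁻⁴ /K; ΔT = 52.761 K
ΔV = 1140 × 1.68×10⁻⁴ × 52.761 = 10.1 cm³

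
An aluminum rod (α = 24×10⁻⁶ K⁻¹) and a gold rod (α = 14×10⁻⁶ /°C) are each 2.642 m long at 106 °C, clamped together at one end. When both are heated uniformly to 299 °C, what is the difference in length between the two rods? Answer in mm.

5.10 mm

ΔT = 193 K
aluminum: ΔL = 24×10⁻⁶ × 2.642 m × 193 = 1.2238×10⁻² m = 12.238 mm
gold: ΔL = 14×10⁻⁶ × 2.642 m × 193 = 7.1387×10⁻³ m = 7.1387 mm
difference = 12.238 − 7.1387 = 5.0993 mm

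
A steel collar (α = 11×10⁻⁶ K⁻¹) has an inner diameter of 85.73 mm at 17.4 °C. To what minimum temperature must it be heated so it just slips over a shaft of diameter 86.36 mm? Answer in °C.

T = 685 °C

Required Δd = 86.36 − 85.73 = 0.63 mm
Δd = αd₀ΔT ⇒ ΔT = Δd/(αd₀) = 0.63 / (11×10⁻⁶ × 85.73) = 668.06 K
T_min = 17.4 + 668.06 = 685.46 °C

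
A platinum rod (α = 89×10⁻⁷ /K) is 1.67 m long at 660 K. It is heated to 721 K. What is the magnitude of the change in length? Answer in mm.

|ΔT| = |721 − 660| = 61 K
ΔL = αL₀ΔT = (89×10⁻⁷)(1.67)(61) = 9.07×10⁻⁴ m

ΔL = 0.907 mm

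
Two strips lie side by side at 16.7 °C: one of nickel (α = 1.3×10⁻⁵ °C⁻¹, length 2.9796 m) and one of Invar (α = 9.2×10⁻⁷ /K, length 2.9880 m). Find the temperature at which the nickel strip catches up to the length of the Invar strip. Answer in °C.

Equal length when α₁L₁ΔT − α₂L₂ΔT = L₂ − L₁ = 8.40×10⁻³ m
α₁L₁ = 3.87348×10⁻⁵, α₂L₂ = 2.74896×10⁻⁶ → Δ(αL) = 3.598584×10⁻⁵ m/K
ΔT = 8.40×10⁻³ / 3.598584×10⁻⁵ = 233.425 K, so T = 16.7 + 233.425 = 250.125 °C

T = 250.1 °C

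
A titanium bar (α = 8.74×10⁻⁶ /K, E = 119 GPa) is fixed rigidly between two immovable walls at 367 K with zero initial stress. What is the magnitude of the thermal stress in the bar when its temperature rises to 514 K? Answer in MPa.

Fully constrained: the free strain ε = αΔT is blocked, so σ = Eε = EαΔT.
|ΔT| = 147 K
σ = 119×10⁹ × 8.74×10⁻⁶ × 147 = 1.53×10⁸ Pa

σ = 153 MPa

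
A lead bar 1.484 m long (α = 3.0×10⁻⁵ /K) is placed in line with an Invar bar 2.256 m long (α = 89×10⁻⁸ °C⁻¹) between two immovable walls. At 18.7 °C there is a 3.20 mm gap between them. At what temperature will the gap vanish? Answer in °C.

α₁L₁ = 4.452×10⁻⁵ m/K, α₂L₂ = 2.00784×10⁻⁶ m/K → total 4.652784×10⁻⁵ m/K
ΔT = g/(α₁L₁+α₂L₂) = 3.20×10⁻³ / 4.652784×10⁻⁵ = 68.776 K
T = 18.7 + 68.776 = 87.476 °C

T = 87.5 °C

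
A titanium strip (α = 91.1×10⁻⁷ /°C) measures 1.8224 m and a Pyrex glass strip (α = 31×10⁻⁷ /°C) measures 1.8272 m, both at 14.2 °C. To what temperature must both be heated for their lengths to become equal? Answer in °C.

L₁(1 + α₁ΔT) = L₂(1 + α₂ΔT) ⇒ ΔT = (L₂ − L₁)/(α₁L₁ − α₂L₂)
L₂ − L₁ = 1.8272 − 1.8224 = 4.80×10⁻³ m
α₁L₁ − α₂L₂ = 91.1×10⁻⁷×1.8224 − 31×10⁻⁷×1.8272 = 1.0937744×10⁻⁵ m/K
ΔT = 4.80×10⁻³ / 1.0937744×10⁻⁵ = 438.847 K
T = 14.2 + 438.847 = 453.047 °C

T = 453.0 °C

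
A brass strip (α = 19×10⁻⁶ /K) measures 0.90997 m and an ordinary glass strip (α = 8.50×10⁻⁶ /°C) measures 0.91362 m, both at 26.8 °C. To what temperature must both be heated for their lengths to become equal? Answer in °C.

Equal length when α₁L₁ΔT − α₂L₂ΔT = L₂ − L₁ = 3.65×10⁻³ m
α₁L₁ = 1.728943×10⁻⁵, α₂L₂ = 7.76577×10⁻⁶ → Δ(αL) = 9.52366×10⁻⁶ m/K
ΔT = 3.65×10⁻³ / 9.52366×10⁻⁶ = 383.256 K, so T = 26.8 + 383.256 = 410.056 °C

T = 410.1 °C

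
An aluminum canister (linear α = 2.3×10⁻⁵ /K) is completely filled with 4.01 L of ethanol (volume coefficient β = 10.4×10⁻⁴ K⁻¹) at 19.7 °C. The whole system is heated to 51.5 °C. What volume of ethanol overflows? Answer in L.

0.124 L

The canister also expands: β_container ≈ 3α = 6.9×10⁻⁵ /K
Net overflow = V₀(β_liq − 3α_cont)ΔT
β − 3α = 1.04×10⁻³ − 6.9×10⁻⁵ = 9.71×10⁻⁴ /K; ΔT = 31.8 K
ΔV = 4.01 × 9.71×10⁻⁴ × 31.8 = 0.124 L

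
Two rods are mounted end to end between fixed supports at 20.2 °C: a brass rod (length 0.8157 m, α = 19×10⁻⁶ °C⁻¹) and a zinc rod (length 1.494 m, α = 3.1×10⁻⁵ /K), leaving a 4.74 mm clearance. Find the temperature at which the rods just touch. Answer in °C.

T = 96.9 °C

α₁L₁ = 1.54983×10⁻⁵ m/K, α₂L₂ = 4.6314×10⁻⁵ m/K → total 6.18123×10⁻⁵ m/K
ΔT = g/(α₁L₁+α₂L₂) = 4.74×10⁻³ / 6.18123×10⁻⁵ = 76.684 K
T = 20.2 + 76.684 = 96.884 °C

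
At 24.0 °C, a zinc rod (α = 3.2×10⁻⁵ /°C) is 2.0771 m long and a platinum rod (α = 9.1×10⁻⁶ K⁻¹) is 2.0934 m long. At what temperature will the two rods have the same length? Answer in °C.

T = 367.8 °C

L₁(1 + α₁ΔT) = L₂(1 + α₂ΔT) ⇒ ΔT = (L₂ − L₁)/(α₁L₁ − α₂L₂)
L₂ − L₁ = 2.0934 − 2.0771 = 1.63×10⁻² m
α₁L₁ − α₂L₂ = 3.2×10⁻⁵×2.0771 − 9.1×10⁻⁶×2.0934 = 4.741726×10⁻⁵ m/K
ΔT = 1.63×10⁻² / 4.741726×10⁻⁵ = 343.757 K
T = 24.0 + 343.757 = 367.757 °C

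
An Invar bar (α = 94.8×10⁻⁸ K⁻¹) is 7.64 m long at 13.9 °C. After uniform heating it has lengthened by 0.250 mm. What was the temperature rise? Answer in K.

ΔL = αL₀ΔT ⇒ ΔT = ΔL / (αL₀)
ΔT = 0.250×10⁻³ m / (94.8×10⁻⁸ × 7.64 m) = 34.517 K

ΔT = 34.5 K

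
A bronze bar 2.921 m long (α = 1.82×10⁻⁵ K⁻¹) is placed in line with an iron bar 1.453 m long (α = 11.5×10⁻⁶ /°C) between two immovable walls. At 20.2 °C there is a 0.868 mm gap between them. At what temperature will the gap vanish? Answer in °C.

T = 32.6 °C

Gap closes when ΔL₁ + ΔL₂ = 0.868 mm = 8.68×10⁻⁴ m
(α₁L₁ + α₂L₂)ΔT = g
α₁L₁ + α₂L₂ = 1.82×10⁻⁵×2.921 + 11.5×10⁻⁶×1.453 = 6.98717×10⁻⁵ m/K
ΔT = 8.68×10⁻⁴ / 6.98717×10⁻⁵ = 12.423 K
T = 20.2 + 12.423 = 32.623 °C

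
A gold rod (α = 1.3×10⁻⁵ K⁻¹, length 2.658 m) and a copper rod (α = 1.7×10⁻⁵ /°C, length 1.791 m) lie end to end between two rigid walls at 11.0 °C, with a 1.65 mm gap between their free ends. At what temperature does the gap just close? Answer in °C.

T = 36.4 °C

α₁L₁ = 3.4554×10⁻⁵ m/K, α₂L₂ = 3.0447×10⁻⁵ m/K → total 6.5001×10⁻⁵ m/K
ΔT = g/(α₁L₁+α₂L₂) = 1.65×10⁻³ / 6.5001×10⁻⁵ = 25.384 K
T = 11.0 + 25.384 = 36.384 °C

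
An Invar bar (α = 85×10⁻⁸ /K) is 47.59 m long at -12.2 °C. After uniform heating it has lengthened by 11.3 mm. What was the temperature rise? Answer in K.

ΔL = αL₀ΔT ⇒ ΔT = ΔL / (αL₀)
ΔT = 11.3×10⁻³ m / (85×10⁻⁸ × 47.59 m) = 279.35 K

ΔT = 279 K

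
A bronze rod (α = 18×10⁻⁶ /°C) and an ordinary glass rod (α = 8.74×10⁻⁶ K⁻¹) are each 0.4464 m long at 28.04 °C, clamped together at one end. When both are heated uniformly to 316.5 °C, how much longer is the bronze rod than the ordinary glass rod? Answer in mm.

ΔT = 288.46 K
bronze: ΔL = 18×10⁻⁶ × 0.4464 m × 288.46 = 2.3178×10⁻³ m = 2.3178 mm
ordinary glass: ΔL = 8.74×10⁻⁶ × 0.4464 m × 288.46 = 1.1254×10⁻³ m = 1.1254 mm
difference = 2.3178 − 1.1254 = 1.1924 mm

1.19 mm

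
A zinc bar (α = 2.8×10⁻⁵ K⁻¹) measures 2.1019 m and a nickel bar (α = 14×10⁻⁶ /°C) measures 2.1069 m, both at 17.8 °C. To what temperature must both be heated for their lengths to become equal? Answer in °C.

T = 188.1 °C

L₁(1 + α₁ΔT) = L₂(1 + α₂ΔT) ⇒ ΔT = (L₂ − L₁)/(α₁L₁ − α₂L₂)
L₂ − L₁ = 2.1069 − 2.1019 = 5.00×10⁻³ m
α₁L₁ − α₂L₂ = 2.8×10⁻⁵×2.1019 − 14×10⁻⁶×2.1069 = 2.93566×10⁻⁵ m/K
ΔT = 5.00×10⁻³ / 2.93566×10⁻⁵ = 170.319 K
T = 17.8 + 170.319 = 188.119 °C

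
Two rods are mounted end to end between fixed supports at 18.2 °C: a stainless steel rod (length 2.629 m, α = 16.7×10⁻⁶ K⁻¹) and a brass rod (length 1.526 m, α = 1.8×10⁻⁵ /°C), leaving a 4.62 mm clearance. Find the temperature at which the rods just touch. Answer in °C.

α₁L₁ = 4.39043×10⁻⁵ m/K, α₂L₂ = 2.7468×10⁻⁵ m/K → total 7.13723×10⁻⁵ m/K
ΔT = g/(α₁L₁+α₂L₂) = 4.62×10⁻³ / 7.13723×10⁻⁵ = 64.731 K
T = 18.2 + 64.731 = 82.931 °C

T = 82.9 °C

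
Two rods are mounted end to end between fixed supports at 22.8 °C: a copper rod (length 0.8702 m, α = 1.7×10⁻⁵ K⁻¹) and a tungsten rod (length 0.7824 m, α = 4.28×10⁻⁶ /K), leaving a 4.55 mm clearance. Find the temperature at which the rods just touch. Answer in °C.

T = 274 °C

Gap closes when ΔL₁ + ΔL₂ = 4.55 mm = 4.55×10⁻³ m
(α₁L₁ + α₂L₂)ΔT = g
α₁L₁ + α₂L₂ = 1.7×10⁻⁵×0.8702 + 4.28×10⁻⁶×0.7824 = 1.8142072×10⁻⁵ m/K
ΔT = 4.55×10⁻³ / 1.8142072×10⁻⁵ = 250.80 K
T = 22.8 + 250.80 = 273.60 °C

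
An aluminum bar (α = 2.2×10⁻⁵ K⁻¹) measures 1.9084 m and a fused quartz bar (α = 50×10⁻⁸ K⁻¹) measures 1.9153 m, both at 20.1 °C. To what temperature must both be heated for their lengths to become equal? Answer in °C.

L₁(1 + α₁ΔT) = L₂(1 + α₂ΔT) ⇒ ΔT = (L₂ − L₁)/(α₁L₁ − α₂L₂)
L₂ − L₁ = 1.9153 − 1.9084 = 6.90×10⁻³ m
α₁L₁ − α₂L₂ = 2.2×10⁻⁵×1.9084 − 50×10⁻⁸×1.9153 = 4.102715×10⁻⁵ m/K
ΔT = 6.90×10⁻³ / 4.102715×10⁻⁵ = 168.181 K
T = 20.1 + 168.181 = 188.281 °C

T = 188.3 °C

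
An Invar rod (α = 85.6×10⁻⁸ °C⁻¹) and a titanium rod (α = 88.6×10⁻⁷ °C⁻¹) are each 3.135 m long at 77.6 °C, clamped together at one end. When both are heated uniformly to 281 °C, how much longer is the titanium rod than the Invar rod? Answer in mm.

ΔT = 203.4 K
Invar: ΔL = 85.6×10⁻⁸ × 3.135 m × 203.4 = 5.4584×10⁻⁴ m = 0.54584 mm
titanium: ΔL = 88.6×10⁻⁷ × 3.135 m × 203.4 = 5.6497×10⁻³ m = 5.6497 mm
difference = 5.6497 − 0.54584 = 5.10386 mm

5.10 mm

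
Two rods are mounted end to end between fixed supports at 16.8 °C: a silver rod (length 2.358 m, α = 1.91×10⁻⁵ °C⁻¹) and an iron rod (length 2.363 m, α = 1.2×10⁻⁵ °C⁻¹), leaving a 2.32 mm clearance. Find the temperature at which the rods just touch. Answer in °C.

T = 48.4 °C

α₁L₁ = 4.50378×10⁻⁵ m/K, α₂L₂ = 2.8356×10⁻⁵ m/K → total 7.33938×10⁻⁵ m/K
ΔT = g/(α₁L₁+α₂L₂) = 2.32×10⁻³ / 7.33938×10⁻⁵ = 31.610 K
T = 16.8 + 31.610 = 48.410 °C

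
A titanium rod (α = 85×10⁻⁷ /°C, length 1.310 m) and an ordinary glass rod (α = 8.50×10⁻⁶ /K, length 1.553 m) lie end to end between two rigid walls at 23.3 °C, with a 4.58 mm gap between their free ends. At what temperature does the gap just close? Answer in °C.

α₁L₁ = 1.1135×10⁻⁵ m/K, α₂L₂ = 1.32005×10⁻⁵ m/K → total 2.43355×10⁻⁵ m/K
ΔT = g/(α₁L₁+α₂L₂) = 4.58×10⁻³ / 2.43355×10⁻⁵ = 188.20 K
T = 23.3 + 188.20 = 211.50 °C

T = 212 °C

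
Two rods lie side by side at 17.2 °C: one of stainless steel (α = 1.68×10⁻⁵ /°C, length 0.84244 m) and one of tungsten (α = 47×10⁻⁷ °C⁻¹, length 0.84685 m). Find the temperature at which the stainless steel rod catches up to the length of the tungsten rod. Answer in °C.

T = 450.7 °C

Equal length when α₁L₁ΔT − α₂L₂ΔT = L₂ − L₁ = 4.41×10⁻³ m
α₁L₁ = 1.4152992×10⁻⁵, α₂L₂ = 3.980195×10⁻⁶ → Δ(αL) = 1.0172797×10⁻⁵ m/K
ΔT = 4.41×10⁻³ / 1.0172797×10⁻⁵ = 433.509 K, so T = 17.2 + 433.509 = 450.709 °C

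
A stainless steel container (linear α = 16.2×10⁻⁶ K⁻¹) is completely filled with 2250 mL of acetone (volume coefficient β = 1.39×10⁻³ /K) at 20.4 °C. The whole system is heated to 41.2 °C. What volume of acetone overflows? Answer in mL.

62.8 mL

The container also expands: β_container ≈ 3α = 4.86×10⁻⁵ /K
Net overflow = V₀(β_liq − 3α_cont)ΔT
β − 3α = 1.39×10⁻³ − 4.86×10⁻⁵ = 1.3414×10⁻³ /K; ΔT = 20.8 K
ΔV = 2250 × 1.3414×10⁻³ × 20.8 = 62.8 mL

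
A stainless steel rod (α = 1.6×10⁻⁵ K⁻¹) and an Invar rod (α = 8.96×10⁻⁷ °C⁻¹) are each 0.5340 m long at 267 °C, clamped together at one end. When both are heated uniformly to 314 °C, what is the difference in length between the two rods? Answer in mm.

ΔT = 47 K
stainless steel: ΔL = 1.6×10⁻⁵ × 0.5340 m × 47 = 4.0157×10⁻⁴ m = 0.40157 mm
Invar: ΔL = 8.96×10⁻⁷ × 0.5340 m × 47 = 2.2488×10⁻⁵ m = 0.022488 mm
difference = 0.40157 − 0.022488 = 0.379082 mm

0.379 mm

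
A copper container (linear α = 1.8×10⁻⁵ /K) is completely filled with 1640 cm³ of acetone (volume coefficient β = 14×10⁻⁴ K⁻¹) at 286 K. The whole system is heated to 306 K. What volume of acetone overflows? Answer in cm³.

The container also expands: β_container ≈ 3α = 5.4×10⁻⁵ /K
Net overflow = V₀(β_liq − 3α_cont)ΔT
β − 3α = 1.40×10⁻³ − 5.4×10⁻⁵ = 1.346×10⁻³ /K; ΔT = 20 K
ΔV = 1640 × 1.346×10⁻³ × 20 = 44.1 cm³

44.1 cm³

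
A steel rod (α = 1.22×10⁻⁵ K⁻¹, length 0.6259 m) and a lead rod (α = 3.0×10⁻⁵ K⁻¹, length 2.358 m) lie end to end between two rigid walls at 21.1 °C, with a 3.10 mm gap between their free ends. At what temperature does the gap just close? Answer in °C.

Gap closes when ΔL₁ + ΔL₂ = 3.10 mm = 3.10×10⁻³ m
(α₁L₁ + α₂L₂)ΔT = g
α₁L₁ + α₂L₂ = 1.22×10⁻⁵×0.6259 + 3.0×10⁻⁵×2.358 = 7.837598×10⁻⁵ m/K
ΔT = 3.10×10⁻³ / 7.837598×10⁻⁵ = 39.553 K
T = 21.1 + 39.553 = 60.653 °C

T = 60.7 °C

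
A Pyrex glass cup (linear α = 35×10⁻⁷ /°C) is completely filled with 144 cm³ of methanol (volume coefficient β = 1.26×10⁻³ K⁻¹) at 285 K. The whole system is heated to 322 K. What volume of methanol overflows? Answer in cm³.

The cup also expands: β_container ≈ 3α = 1.05×10⁻⁵ /K
Net overflow = V₀(β_liq − 3α_cont)ΔT
β − 3α = 1.26×10⁻³ − 1.05×10⁻⁵ = 1.2495×10⁻³ /K; ΔT = 37 K
ΔV = 144 × 1.2495×10⁻³ × 37 = 6.66 cm³

6.66 cm³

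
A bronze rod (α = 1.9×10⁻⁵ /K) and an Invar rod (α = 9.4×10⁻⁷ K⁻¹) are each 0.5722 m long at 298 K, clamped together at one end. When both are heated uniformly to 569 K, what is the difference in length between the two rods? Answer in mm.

ΔT = 271 K
bronze: ΔL = 1.9×10⁻⁵ × 0.5722 m × 271 = 2.9463×10⁻³ m = 2.9463 mm
Invar: ΔL = 9.4×10⁻⁷ × 0.5722 m × 271 = 1.4576×10⁻⁴ m = 0.14576 mm
difference = 2.9463 − 0.14576 = 2.80054 mm

2.80 mm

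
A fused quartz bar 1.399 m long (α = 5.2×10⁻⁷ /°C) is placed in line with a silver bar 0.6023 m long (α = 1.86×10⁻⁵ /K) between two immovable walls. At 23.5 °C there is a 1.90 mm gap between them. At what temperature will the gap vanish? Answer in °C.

T = 183 °C

α₁L₁ = 7.2748×10⁻⁷ m/K, α₂L₂ = 1.120278×10⁻⁵ m/K → total 1.193026×10⁻⁵ m/K
ΔT = g/(α₁L₁+α₂L₂) = 1.90×10⁻³ / 1.193026×10⁻⁵ = 159.26 K
T = 23.5 + 159.26 = 182.76 °C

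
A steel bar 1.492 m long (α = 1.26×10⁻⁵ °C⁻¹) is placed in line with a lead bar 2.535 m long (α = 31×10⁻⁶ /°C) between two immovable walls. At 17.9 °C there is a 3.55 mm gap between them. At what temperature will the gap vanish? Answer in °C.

α₁L₁ = 1.87992×10⁻⁵ m/K, α₂L₂ = 7.8585×10⁻⁵ m/K → total 9.73842×10⁻⁵ m/K
ΔT = g/(α₁L₁+α₂L₂) = 3.55×10⁻³ / 9.73842×10⁻⁵ = 36.454 K
T = 17.9 + 36.454 = 54.354 °C

T = 54.4 °C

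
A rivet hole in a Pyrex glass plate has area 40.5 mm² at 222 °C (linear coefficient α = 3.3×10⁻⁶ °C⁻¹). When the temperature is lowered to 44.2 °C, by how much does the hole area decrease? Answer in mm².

Area coefficient ≈ 2α; |ΔT| = 177.8 K
ΔA = 2αA₀ΔT = 2(3.3×10⁻⁶)(40.5)(177.8) = 0.0475 mm²

ΔA = 0.0475 mm²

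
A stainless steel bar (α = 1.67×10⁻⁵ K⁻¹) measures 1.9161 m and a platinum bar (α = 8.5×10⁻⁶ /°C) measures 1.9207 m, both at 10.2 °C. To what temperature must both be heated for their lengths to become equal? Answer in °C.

T = 303.7 °C

Equal length when α₁L₁ΔT − α₂L₂ΔT = L₂ − L₁ = 4.60×10⁻³ m
α₁L₁ = 3.199887×10⁻⁵, α₂L₂ = 1.632595×10⁻⁵ → Δ(αL) = 1.567292×10⁻⁵ m/K
ΔT = 4.60×10⁻³ / 1.567292×10⁻⁵ = 293.500 K, so T = 10.2 + 293.500 = 303.700 °C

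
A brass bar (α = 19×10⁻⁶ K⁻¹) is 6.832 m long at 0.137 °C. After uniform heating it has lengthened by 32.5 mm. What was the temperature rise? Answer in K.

ΔL = αL₀ΔT ⇒ ΔT = ΔL / (αL₀)
ΔT = 32.5×10⁻³ m / (19×10⁻⁶ × 6.832 m) = 250.37 K

ΔT = 250 K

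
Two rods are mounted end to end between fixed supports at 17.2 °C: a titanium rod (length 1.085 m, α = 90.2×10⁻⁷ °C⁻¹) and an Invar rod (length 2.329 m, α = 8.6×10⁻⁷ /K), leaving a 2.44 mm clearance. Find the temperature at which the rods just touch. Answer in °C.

α₁L₁ = 9.7867×10⁻⁶ m/K, α₂L₂ = 2.00294×10⁻⁶ m/K → total 1.178964×10⁻⁵ m/K
ΔT = g/(α₁L₁+α₂L₂) = 2.44×10⁻³ / 1.178964×10⁻⁵ = 206.96 K
T = 17.2 + 206.96 = 224.16 °C

T = 224 °C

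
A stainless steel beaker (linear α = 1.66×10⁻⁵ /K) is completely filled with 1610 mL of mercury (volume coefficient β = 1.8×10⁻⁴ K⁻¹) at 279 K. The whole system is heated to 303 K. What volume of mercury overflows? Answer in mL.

The beaker also expands: β_container ≈ 3α = 4.98×10⁻⁵ /K
Net overflow = V₀(β_liq − 3α_cont)ΔT
β − 3α = 1.80×10⁻⁴ − 4.98×10⁻⁵ = 1.302×10⁻⁴ /K; ΔT = 24 K
ΔV = 1610 × 1.302×10⁻⁴ × 24 = 5.03 mL

5.03 mL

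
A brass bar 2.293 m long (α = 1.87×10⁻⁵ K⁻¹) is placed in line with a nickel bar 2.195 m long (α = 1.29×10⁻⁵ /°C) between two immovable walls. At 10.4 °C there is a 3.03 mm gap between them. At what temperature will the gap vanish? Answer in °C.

T = 53.0 °C

Gap closes when ΔL₁ + ΔL₂ = 3.03 mm = 3.03×10⁻³ m
(α₁L₁ + α₂L₂)ΔT = g
α₁L₁ + α₂L₂ = 1.87×10⁻⁵×2.293 + 1.29×10⁻⁵×2.195 = 7.11946×10⁻⁵ m/K
ΔT = 3.03×10⁻³ / 7.11946×10⁻⁵ = 42.559 K
T = 10.4 + 42.559 = 52.959 °C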